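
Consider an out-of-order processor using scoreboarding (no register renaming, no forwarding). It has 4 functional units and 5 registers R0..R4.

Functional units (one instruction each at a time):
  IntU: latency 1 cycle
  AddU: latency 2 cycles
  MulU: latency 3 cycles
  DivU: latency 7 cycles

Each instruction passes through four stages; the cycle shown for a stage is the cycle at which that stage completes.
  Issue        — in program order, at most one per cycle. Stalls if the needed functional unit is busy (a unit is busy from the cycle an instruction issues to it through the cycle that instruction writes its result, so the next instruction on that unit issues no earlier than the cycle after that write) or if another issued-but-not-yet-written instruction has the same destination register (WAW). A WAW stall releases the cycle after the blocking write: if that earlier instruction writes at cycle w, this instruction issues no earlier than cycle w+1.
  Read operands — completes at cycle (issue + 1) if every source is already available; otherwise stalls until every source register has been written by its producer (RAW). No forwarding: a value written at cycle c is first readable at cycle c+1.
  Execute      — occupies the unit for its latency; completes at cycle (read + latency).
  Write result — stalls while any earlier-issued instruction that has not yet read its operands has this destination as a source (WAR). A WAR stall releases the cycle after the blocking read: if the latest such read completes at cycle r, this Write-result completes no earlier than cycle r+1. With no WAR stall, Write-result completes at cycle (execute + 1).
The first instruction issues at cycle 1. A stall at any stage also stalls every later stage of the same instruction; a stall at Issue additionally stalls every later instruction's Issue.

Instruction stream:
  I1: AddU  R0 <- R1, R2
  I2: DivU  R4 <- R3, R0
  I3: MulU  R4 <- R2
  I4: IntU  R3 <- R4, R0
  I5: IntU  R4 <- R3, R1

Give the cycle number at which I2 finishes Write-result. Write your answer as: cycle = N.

[I1] 1/2/4/5
[I2] 2/6/13/14  (RAW R0: wait I1 write@5)
[I3] 15/16/19/20  (WAW R4: wait I2 write@14)
[I4] 16/21/22/23  (RAW R4: wait I3 write@20)
[I5] 24/25/26/27  (struct: IntU busy until I4 writes@23)

cycle = 14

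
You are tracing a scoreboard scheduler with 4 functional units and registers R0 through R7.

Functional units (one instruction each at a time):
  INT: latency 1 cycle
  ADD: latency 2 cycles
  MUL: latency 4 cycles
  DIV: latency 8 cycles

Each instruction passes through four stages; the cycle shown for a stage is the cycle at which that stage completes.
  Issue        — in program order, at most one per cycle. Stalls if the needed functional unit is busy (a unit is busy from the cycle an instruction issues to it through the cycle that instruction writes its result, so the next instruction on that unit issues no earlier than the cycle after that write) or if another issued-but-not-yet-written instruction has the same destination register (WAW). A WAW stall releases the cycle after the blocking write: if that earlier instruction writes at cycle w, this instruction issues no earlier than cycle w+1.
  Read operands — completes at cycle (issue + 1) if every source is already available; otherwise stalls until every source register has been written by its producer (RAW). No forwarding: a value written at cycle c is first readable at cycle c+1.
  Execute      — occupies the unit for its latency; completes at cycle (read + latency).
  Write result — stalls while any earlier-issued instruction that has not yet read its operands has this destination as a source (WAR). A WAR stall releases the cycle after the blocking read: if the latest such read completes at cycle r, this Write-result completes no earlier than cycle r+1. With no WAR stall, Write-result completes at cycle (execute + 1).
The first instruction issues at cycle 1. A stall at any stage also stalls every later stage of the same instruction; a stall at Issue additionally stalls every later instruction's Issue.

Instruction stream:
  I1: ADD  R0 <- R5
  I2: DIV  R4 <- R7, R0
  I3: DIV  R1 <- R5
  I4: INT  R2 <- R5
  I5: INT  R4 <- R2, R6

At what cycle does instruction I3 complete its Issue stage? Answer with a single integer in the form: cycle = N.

I1 -> (1, 2, 4, 5)
I2 -> (2, 6, 14, 15)  // RAW R0: wait I1 write@5
I3 -> (16, 17, 25, 26)  // struct: DIV busy until I2 writes@15
I4 -> (17, 18, 19, 20)
I5 -> (21, 22, 23, 24)  // struct: INT busy until I4 writes@20

cycle = 16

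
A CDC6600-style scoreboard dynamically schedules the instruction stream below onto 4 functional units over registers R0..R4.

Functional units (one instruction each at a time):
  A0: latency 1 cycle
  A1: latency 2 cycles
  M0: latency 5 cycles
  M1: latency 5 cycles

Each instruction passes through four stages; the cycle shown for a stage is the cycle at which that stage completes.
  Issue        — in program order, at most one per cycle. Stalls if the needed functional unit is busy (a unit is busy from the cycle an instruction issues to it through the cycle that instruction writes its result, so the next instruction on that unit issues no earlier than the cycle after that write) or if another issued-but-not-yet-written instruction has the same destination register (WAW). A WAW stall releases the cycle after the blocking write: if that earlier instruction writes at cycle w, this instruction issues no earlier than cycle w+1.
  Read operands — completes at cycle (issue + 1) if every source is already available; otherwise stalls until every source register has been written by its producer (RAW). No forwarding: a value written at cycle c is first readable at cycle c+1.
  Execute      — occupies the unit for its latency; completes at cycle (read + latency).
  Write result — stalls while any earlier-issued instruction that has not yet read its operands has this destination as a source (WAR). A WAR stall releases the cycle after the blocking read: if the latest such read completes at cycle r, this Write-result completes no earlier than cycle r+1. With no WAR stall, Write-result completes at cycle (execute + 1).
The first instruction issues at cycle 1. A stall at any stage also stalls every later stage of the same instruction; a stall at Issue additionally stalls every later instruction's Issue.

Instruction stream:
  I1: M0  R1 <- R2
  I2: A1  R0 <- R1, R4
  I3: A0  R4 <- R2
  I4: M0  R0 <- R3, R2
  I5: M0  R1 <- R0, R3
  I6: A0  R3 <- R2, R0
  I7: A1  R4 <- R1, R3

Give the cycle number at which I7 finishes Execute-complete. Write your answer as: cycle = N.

cycle = 31

I1: IS=1 RO=2 EX=7 WR=8
I2: IS=2 RO=9 EX=11 WR=12  [RAW R1: wait I1 write@8]
I3: IS=3 RO=4 EX=5 WR=10  [WAR R4: wait I2 read@9]
I4: IS=13 RO=14 EX=19 WR=20  [WAW R0: wait I2 write@12]
I5: IS=21 RO=22 EX=27 WR=28  [struct: M0 busy until I4 writes@20]
I6: IS=22 RO=23 EX=24 WR=25
I7: IS=23 RO=29 EX=31 WR=32  [RAW R1: wait I5 write@28]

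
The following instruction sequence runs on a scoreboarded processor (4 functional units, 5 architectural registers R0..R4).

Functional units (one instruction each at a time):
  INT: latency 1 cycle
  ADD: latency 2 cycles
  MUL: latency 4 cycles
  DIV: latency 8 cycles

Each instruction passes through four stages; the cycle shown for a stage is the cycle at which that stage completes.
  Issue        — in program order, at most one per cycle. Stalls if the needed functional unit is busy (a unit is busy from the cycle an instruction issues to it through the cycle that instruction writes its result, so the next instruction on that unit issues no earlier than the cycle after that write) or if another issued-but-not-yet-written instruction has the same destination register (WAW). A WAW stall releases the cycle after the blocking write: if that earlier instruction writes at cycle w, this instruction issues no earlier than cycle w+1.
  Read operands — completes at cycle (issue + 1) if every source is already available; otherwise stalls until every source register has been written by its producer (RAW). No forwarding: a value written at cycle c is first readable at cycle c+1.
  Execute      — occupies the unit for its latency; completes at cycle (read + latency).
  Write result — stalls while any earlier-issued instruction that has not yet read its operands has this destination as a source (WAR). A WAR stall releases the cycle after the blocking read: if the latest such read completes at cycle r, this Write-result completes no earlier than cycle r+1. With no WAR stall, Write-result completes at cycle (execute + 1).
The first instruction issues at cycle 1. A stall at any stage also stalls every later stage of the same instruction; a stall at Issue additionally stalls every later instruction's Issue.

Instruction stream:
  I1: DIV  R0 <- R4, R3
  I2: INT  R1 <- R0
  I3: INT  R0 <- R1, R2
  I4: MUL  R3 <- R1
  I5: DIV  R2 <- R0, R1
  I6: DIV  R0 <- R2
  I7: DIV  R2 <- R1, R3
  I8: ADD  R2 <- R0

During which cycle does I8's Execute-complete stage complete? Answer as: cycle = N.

I1  is:1  ro:2  ex:10  wr:11
I2  is:2  ro:12  ex:13  wr:14  — RAW R0: wait I1 write@11
I3  is:15  ro:16  ex:17  wr:18  — struct: INT busy until I2 writes@14
I4  is:16  ro:17  ex:21  wr:22
I5  is:17  ro:19  ex:27  wr:28  — RAW R0: wait I3 write@18
I6  is:29  ro:30  ex:38  wr:39  — struct: DIV busy until I5 writes@28
I7  is:40  ro:41  ex:49  wr:50  — struct: DIV busy until I6 writes@39
I8  is:51  ro:52  ex:54  wr:55  — WAW R2: wait I7 write@50

cycle = 54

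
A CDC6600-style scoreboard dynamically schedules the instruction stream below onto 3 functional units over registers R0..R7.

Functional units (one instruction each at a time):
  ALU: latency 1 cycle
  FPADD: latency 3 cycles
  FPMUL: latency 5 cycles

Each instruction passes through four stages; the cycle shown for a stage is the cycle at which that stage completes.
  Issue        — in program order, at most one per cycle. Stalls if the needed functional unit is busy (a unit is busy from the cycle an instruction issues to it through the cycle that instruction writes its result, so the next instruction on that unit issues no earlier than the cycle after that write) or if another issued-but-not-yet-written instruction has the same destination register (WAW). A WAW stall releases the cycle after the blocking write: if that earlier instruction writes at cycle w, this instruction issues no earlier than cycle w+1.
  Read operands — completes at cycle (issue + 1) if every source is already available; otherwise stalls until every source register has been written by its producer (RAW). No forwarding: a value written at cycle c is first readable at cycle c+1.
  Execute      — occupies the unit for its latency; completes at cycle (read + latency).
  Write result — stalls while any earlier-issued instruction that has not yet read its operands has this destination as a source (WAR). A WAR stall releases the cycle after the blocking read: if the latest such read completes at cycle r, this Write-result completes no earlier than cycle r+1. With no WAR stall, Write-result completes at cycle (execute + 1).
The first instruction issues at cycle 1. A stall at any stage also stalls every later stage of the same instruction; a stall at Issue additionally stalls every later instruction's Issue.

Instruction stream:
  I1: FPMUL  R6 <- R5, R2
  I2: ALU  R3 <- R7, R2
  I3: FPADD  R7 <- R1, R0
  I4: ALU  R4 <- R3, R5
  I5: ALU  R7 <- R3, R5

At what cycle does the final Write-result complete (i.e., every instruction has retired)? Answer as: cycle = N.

cycle = 13

c1: I1→FPMUL
c2: I1 RO; I2→ALU
c3: I2 RO; I3→FPADD
c4: I2 EX; I3 RO
c5: I2 WR R3
c6: I4→ALU
c7: I1 EX; I3 EX; I4 RO
c8: I1 WR R6; I3 WR R7; I4 EX
c9: I4 WR R4
c10: I5→ALU
c11: I5 RO
c12: I5 EX
c13: I5 WR R7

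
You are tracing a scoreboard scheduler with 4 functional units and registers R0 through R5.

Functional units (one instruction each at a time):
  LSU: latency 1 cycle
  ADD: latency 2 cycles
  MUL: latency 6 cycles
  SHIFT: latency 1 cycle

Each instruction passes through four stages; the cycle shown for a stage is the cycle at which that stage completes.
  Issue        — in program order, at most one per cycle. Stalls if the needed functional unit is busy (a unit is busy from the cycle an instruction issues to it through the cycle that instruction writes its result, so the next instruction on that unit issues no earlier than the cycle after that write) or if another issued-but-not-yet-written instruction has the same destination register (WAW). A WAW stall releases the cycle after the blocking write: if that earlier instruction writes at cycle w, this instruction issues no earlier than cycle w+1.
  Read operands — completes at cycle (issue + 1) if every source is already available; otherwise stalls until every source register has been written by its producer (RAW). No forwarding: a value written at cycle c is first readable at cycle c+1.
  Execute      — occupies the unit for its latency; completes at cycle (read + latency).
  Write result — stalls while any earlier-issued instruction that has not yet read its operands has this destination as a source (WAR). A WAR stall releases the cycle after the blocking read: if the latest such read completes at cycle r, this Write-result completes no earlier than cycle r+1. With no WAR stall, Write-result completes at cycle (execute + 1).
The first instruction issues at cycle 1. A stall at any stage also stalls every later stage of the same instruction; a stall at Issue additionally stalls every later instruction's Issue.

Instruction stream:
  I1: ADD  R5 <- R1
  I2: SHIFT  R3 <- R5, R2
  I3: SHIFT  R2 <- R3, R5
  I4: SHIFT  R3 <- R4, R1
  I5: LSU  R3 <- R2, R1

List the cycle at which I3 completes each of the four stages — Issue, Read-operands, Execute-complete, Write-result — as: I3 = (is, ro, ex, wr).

t=1  I1→ADD
t=2  I1 RO | I2→SHIFT
t=4  I1 EX
t=5  I1 WR R5
t=6  I2 RO
t=7  I2 EX
t=8  I2 WR R3
t=9  I3→SHIFT
t=10  I3 RO
t=11  I3 EX
t=12  I3 WR R2
t=13  I4→SHIFT
t=14  I4 RO
t=15  I4 EX
t=16  I4 WR R3
t=17  I5→LSU
t=18  I5 RO
t=19  I5 EX
t=20  I5 WR R3

I3 = (9, 10, 11, 12)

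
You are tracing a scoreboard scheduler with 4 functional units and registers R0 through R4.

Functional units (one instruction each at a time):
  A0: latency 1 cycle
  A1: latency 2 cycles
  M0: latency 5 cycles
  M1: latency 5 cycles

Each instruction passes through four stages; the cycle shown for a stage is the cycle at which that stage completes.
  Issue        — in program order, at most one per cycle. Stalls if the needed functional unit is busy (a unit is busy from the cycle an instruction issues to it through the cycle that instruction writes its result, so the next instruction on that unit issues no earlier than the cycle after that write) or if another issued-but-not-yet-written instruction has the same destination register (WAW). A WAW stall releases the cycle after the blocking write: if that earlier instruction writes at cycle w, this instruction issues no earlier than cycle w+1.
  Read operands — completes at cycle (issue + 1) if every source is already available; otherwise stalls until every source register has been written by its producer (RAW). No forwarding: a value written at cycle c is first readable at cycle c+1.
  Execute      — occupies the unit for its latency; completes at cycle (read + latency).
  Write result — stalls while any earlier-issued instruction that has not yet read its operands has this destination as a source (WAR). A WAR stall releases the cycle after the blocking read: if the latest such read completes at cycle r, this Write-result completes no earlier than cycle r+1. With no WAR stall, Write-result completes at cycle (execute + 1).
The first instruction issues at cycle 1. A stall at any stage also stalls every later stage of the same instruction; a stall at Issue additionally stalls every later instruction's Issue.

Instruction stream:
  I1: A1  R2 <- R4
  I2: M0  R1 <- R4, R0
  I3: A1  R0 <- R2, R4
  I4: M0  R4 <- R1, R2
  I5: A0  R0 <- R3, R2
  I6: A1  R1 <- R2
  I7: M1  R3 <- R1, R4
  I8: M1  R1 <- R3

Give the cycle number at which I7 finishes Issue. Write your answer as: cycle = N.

t=1  I1→A1
t=2  I1 RO, I2→M0
t=3  I2 RO
t=4  I1 EX
t=5  I1 WR R2
t=6  I3→A1
t=7  I3 RO
t=8  I2 EX
t=9  I2 WR R1, I3 EX
t=10  I3 WR R0, I4→M0
t=11  I4 RO, I5→A0
t=12  I5 RO, I6→A1
t=13  I5 EX, I6 RO, I7→M1
t=14  I5 WR R0
t=15  I6 EX
t=16  I4 EX, I6 WR R1
t=17  I4 WR R4
t=18  I7 RO
t=23  I7 EX
t=24  I7 WR R3
t=25  I8→M1
t=26  I8 RO
t=31  I8 EX
t=32  I8 WR R1

cycle = 13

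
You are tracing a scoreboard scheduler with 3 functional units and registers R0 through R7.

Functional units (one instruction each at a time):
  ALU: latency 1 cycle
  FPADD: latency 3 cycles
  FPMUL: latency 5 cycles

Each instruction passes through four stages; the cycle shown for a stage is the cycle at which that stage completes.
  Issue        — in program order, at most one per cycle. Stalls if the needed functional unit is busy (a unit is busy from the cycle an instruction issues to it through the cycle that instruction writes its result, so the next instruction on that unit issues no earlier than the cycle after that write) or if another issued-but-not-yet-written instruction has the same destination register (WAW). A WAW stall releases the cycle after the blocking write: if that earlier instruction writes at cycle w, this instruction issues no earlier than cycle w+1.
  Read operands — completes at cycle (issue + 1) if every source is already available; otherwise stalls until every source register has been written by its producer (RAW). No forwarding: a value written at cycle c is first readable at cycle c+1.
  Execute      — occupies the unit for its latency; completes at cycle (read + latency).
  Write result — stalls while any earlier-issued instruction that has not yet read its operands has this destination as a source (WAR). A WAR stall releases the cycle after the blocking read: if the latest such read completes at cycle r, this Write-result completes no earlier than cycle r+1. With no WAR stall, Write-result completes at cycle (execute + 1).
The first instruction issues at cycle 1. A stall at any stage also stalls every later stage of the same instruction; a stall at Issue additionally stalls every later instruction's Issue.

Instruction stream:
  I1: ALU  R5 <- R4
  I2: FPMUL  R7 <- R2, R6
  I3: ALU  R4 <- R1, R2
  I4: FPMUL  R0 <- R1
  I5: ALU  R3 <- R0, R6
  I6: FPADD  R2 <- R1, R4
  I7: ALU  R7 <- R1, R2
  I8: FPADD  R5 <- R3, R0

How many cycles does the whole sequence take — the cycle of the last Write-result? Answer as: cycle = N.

cycle 1: I1 dispatched to ALU
cycle 2: I1 operands ready, I2 dispatched to FPMUL
cycle 3: I1 complete, I2 operands ready
cycle 4: R5←I1
cycle 5: I3 dispatched to ALU
cycle 6: I3 operands ready
cycle 7: I3 complete
cycle 8: I2 complete, R4←I3
cycle 9: R7←I2
cycle 10: I4 dispatched to FPMUL
cycle 11: I4 operands ready, I5 dispatched to ALU
cycle 12: I6 dispatched to FPADD
cycle 13: I6 operands ready
cycle 16: I4 complete, I6 complete
cycle 17: R0←I4, R2←I6
cycle 18: I5 operands ready
cycle 19: I5 complete
cycle 20: R3←I5
cycle 21: I7 dispatched to ALU
cycle 22: I7 operands ready, I8 dispatched to FPADD
cycle 23: I7 complete, I8 operands ready
cycle 24: R7←I7
cycle 26: I8 complete
cycle 27: R5←I8

cycle = 27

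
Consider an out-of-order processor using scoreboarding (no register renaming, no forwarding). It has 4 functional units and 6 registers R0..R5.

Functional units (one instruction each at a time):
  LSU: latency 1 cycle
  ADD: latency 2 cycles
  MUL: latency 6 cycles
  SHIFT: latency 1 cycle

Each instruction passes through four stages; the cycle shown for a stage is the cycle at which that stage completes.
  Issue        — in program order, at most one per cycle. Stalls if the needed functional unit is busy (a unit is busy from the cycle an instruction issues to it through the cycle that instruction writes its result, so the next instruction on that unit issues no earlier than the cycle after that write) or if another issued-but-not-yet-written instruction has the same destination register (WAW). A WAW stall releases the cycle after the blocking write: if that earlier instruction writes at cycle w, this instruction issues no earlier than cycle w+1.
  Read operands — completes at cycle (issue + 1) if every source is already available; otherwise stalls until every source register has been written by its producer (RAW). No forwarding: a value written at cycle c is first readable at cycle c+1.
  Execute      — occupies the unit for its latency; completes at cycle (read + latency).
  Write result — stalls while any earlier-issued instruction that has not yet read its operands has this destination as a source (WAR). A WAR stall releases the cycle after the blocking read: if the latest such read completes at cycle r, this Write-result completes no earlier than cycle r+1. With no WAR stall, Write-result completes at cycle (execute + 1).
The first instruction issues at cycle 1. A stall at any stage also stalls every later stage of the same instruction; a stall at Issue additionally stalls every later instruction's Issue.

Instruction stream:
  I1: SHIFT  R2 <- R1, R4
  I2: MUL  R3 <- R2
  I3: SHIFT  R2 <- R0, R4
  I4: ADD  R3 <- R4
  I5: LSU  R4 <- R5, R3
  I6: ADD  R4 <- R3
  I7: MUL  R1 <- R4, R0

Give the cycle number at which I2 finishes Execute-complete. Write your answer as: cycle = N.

cycle = 11

I1 -> (1, 2, 3, 4)
I2 -> (2, 5, 11, 12)  // RAW R2: wait I1 write@4
I3 -> (5, 6, 7, 8)  // struct: SHIFT busy until I1 writes@4
I4 -> (13, 14, 16, 17)  // WAW R3: wait I2 write@12
I5 -> (14, 18, 19, 20)  // RAW R3: wait I4 write@17
I6 -> (21, 22, 24, 25)  // WAW R4: wait I5 write@20
I7 -> (22, 26, 32, 33)  // RAW R4: wait I6 write@25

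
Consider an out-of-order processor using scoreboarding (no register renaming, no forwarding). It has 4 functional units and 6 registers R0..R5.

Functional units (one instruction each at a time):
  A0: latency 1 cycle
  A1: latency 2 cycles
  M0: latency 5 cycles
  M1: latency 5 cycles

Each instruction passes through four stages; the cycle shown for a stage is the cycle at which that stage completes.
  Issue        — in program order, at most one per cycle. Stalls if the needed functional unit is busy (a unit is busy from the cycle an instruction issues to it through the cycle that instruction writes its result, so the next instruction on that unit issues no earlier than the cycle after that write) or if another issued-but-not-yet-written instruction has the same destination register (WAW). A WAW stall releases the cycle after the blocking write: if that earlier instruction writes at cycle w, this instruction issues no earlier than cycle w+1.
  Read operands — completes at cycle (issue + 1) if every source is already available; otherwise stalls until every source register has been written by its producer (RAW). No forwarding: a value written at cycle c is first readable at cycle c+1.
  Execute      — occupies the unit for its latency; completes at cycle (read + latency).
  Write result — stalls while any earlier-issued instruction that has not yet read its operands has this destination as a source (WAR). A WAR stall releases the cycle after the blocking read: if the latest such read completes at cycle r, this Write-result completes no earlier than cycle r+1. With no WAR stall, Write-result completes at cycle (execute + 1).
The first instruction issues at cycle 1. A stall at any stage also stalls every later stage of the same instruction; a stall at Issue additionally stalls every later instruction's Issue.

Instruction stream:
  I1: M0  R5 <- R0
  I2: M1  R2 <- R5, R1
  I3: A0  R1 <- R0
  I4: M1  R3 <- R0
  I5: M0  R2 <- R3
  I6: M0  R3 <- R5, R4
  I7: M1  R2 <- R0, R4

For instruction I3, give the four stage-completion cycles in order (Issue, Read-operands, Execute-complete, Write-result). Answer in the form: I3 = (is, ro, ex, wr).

I3 = (3, 4, 5, 10)

I1  is:1  ro:2  ex:7  wr:8
I2  is:2  ro:9  ex:14  wr:15  — RAW R5: wait I1 write@8
I3  is:3  ro:4  ex:5  wr:10  — WAR R1: wait I2 read@9
I4  is:16  ro:17  ex:22  wr:23  — struct: M1 busy until I2 writes@15
I5  is:17  ro:24  ex:29  wr:30  — RAW R3: wait I4 write@23
I6  is:31  ro:32  ex:37  wr:38  — struct: M0 busy until I5 writes@30
I7  is:32  ro:33  ex:38  wr:39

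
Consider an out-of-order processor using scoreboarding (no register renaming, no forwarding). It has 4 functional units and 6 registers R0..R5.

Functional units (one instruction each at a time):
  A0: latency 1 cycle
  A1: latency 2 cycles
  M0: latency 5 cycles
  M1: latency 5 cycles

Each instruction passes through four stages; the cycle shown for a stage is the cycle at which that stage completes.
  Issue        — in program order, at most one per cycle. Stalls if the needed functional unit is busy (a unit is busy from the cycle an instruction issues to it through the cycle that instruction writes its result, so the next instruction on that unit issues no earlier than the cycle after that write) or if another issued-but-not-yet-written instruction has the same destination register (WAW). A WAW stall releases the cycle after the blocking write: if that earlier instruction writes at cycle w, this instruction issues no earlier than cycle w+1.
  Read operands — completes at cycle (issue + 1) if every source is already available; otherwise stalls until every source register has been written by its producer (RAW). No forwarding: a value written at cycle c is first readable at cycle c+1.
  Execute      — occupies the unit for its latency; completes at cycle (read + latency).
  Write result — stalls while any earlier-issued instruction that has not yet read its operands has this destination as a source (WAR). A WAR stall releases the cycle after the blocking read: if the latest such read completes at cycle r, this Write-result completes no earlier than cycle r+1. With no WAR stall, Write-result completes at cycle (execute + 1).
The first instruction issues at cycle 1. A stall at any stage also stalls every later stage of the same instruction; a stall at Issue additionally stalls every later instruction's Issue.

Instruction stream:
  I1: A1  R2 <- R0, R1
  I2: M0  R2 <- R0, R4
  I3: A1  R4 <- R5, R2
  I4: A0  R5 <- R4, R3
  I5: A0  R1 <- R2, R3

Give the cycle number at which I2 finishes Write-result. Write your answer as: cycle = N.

cycle = 13

c1: I1→A1
c2: I1 RO
c4: I1 EX
c5: I1 WR R2
c6: I2→M0
c7: I2 RO | I3→A1
c8: I4→A0
c12: I2 EX
c13: I2 WR R2
c14: I3 RO
c16: I3 EX
c17: I3 WR R4
c18: I4 RO
c19: I4 EX
c20: I4 WR R5
c21: I5→A0
c22: I5 RO
c23: I5 EX
c24: I5 WR R1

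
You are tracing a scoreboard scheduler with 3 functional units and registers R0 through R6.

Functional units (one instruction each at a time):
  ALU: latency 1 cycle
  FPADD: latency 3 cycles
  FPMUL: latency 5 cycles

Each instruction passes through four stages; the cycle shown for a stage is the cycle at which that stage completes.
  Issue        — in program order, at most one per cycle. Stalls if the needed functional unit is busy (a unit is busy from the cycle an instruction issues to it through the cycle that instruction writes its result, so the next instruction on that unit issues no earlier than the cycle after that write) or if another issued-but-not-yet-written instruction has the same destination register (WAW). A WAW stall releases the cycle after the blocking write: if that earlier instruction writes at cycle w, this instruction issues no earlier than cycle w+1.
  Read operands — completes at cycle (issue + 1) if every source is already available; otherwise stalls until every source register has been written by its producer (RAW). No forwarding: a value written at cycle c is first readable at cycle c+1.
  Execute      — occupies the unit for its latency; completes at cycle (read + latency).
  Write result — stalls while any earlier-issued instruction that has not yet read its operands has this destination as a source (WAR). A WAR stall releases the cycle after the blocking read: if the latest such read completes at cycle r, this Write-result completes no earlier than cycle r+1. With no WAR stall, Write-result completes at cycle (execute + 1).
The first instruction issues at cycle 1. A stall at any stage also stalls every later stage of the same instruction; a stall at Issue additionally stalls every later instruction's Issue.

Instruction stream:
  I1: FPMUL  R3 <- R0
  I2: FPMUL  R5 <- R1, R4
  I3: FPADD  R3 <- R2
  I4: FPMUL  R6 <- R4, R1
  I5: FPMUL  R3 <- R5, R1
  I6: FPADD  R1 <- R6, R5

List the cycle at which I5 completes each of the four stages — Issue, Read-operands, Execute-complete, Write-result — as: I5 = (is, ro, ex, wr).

I5 = (25, 26, 31, 32)

cycle 1: issue I1 (FPMUL)
cycle 2: I1 read-ops
cycle 7: I1 finished on FPMUL
cycle 8: I1→R3
cycle 9: issue I2 (FPMUL)
cycle 10: I2 read-ops, issue I3 (FPADD)
cycle 11: I3 read-ops
cycle 14: I3 finished on FPADD
cycle 15: I2 finished on FPMUL, I3→R3
cycle 16: I2→R5
cycle 17: issue I4 (FPMUL)
cycle 18: I4 read-ops
cycle 23: I4 finished on FPMUL
cycle 24: I4→R6
cycle 25: issue I5 (FPMUL)
cycle 26: I5 read-ops, issue I6 (FPADD)
cycle 27: I6 read-ops
cycle 30: I6 finished on FPADD
cycle 31: I5 finished on FPMUL, I6→R1
cycle 32: I5→R3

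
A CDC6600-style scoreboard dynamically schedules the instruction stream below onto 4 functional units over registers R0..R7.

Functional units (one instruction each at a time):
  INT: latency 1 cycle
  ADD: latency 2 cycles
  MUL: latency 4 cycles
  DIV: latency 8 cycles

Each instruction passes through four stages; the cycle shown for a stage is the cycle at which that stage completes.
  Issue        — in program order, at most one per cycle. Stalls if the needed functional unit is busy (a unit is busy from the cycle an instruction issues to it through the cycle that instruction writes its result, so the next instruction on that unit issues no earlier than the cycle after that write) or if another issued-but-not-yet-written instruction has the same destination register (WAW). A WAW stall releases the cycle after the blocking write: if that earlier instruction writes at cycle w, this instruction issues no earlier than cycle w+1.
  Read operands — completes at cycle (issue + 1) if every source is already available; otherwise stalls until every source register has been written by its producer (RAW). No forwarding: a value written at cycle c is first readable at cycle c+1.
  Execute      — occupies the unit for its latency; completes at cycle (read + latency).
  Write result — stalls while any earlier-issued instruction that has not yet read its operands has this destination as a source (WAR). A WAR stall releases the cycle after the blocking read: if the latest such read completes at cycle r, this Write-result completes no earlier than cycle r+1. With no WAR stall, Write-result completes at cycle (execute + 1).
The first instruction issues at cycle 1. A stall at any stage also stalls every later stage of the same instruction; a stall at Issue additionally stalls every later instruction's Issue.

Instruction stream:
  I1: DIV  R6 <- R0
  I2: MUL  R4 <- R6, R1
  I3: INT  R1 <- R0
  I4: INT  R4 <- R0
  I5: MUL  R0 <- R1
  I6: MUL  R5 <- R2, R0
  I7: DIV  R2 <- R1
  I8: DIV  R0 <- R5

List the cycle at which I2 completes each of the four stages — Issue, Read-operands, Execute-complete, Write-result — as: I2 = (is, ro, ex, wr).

I2 = (2, 12, 16, 17)

[1] I1 dispatched to DIV
[2] I1 operands ready, I2 dispatched to MUL
[3] I3 dispatched to INT
[4] I3 operands ready
[5] I3 complete
[10] I1 complete
[11] R6←I1
[12] I2 operands ready
[13] R1←I3
[16] I2 complete
[17] R4←I2
[18] I4 dispatched to INT
[19] I4 operands ready, I5 dispatched to MUL
[20] I4 complete, I5 operands ready
[21] R4←I4
[24] I5 complete
[25] R0←I5
[26] I6 dispatched to MUL
[27] I6 operands ready, I7 dispatched to DIV
[28] I7 operands ready
[31] I6 complete
[32] R5←I6
[36] I7 complete
[37] R2←I7
[38] I8 dispatched to DIV
[39] I8 operands ready
[47] I8 complete
[48] R0←I8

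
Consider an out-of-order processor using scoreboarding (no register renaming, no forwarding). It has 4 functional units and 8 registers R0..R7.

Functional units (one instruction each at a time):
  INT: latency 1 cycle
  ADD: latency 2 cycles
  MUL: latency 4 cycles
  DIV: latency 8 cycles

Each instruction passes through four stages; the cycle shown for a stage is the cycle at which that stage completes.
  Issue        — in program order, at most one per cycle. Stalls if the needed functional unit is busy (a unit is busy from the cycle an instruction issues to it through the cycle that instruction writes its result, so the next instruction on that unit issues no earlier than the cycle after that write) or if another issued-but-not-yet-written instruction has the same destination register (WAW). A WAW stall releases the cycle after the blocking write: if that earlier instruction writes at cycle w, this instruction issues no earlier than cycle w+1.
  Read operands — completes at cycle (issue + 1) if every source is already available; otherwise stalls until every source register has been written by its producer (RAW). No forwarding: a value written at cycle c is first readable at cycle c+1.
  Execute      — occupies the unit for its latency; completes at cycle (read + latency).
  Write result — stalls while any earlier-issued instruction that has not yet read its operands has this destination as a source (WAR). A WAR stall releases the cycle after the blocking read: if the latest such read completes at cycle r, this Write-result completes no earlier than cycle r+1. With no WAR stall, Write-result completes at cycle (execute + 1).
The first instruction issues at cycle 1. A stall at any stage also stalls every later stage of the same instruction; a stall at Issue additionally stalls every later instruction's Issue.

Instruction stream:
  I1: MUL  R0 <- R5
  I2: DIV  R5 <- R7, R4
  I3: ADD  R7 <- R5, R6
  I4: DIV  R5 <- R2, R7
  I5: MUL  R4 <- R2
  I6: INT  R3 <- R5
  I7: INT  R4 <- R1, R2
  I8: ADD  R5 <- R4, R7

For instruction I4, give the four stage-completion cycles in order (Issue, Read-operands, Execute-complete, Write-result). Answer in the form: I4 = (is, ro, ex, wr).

[I1] 1/2/6/7
[I2] 2/3/11/12
[I3] 3/13/15/16  (RAW R5: wait I2 write@12)
[I4] 13/17/25/26  (struct: DIV busy until I2 writes@12; RAW R7: wait I3 write@16)
[I5] 14/15/19/20
[I6] 15/27/28/29  (RAW R5: wait I4 write@26)
[I7] 30/31/32/33  (struct: INT busy until I6 writes@29)
[I8] 31/34/36/37  (RAW R4: wait I7 write@33)

I4 = (13, 17, 25, 26)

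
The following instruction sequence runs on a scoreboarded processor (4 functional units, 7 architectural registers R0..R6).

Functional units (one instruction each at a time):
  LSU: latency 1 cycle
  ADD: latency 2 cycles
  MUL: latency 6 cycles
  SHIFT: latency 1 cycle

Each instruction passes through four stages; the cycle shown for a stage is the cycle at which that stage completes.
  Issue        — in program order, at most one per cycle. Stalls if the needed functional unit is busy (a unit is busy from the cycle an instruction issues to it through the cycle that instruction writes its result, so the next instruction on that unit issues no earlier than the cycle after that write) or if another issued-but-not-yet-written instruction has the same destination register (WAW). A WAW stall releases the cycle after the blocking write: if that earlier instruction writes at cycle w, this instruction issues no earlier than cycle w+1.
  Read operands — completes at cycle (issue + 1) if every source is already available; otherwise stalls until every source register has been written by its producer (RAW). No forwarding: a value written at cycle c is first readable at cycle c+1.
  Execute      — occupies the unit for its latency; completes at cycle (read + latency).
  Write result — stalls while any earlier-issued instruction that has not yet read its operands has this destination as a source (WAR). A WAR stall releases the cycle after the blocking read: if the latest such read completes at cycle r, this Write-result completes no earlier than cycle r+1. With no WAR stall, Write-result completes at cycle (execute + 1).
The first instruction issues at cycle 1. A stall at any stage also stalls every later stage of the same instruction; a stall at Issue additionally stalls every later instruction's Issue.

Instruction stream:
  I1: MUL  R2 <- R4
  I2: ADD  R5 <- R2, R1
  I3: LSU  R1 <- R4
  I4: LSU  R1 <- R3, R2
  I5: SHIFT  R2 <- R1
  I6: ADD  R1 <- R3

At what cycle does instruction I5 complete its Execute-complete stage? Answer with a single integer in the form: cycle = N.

[I1] 1/2/8/9
[I2] 2/10/12/13  (RAW R2: wait I1 write@9)
[I3] 3/4/5/11  (WAR R1: wait I2 read@10)
[I4] 12/13/14/15  (struct: LSU busy until I3 writes@11)
[I5] 13/16/17/18  (RAW R1: wait I4 write@15)
[I6] 16/17/19/20  (WAW R1: wait I4 write@15)

cycle = 17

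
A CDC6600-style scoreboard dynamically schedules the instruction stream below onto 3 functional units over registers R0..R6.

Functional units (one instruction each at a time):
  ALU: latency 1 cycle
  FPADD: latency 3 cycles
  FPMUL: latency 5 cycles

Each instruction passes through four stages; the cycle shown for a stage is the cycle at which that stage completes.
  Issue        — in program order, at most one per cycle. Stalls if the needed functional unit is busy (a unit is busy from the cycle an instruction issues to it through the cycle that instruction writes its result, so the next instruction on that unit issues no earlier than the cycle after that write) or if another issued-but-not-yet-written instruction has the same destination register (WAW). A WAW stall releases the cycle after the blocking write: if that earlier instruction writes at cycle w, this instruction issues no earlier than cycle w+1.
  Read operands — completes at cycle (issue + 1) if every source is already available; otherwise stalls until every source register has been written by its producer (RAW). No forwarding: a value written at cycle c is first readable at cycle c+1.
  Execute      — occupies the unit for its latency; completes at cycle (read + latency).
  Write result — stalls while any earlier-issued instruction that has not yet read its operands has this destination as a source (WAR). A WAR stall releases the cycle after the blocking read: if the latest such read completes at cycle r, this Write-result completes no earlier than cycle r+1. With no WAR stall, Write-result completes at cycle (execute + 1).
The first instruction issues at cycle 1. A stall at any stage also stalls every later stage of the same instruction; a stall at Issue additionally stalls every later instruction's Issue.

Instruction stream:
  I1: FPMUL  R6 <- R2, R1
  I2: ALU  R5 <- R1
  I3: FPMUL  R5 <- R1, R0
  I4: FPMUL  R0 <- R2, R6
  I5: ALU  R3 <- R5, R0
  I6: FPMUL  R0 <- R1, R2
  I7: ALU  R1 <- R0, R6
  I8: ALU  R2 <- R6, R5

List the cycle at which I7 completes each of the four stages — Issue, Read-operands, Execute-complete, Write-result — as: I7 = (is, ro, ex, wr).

I1: IS=1 RO=2 EX=7 WR=8
I2: IS=2 RO=3 EX=4 WR=5
I3: IS=9 RO=10 EX=15 WR=16  [struct: FPMUL busy until I1 writes@8]
I4: IS=17 RO=18 EX=23 WR=24  [struct: FPMUL busy until I3 writes@16]
I5: IS=18 RO=25 EX=26 WR=27  [RAW R0: wait I4 write@24]
I6: IS=25 RO=26 EX=31 WR=32  [struct: FPMUL busy until I4 writes@24]
I7: IS=28 RO=33 EX=34 WR=35  [struct: ALU busy until I5 writes@27; RAW R0: wait I6 write@32]
I8: IS=36 RO=37 EX=38 WR=39  [struct: ALU busy until I7 writes@35]

I7 = (28, 33, 34, 35)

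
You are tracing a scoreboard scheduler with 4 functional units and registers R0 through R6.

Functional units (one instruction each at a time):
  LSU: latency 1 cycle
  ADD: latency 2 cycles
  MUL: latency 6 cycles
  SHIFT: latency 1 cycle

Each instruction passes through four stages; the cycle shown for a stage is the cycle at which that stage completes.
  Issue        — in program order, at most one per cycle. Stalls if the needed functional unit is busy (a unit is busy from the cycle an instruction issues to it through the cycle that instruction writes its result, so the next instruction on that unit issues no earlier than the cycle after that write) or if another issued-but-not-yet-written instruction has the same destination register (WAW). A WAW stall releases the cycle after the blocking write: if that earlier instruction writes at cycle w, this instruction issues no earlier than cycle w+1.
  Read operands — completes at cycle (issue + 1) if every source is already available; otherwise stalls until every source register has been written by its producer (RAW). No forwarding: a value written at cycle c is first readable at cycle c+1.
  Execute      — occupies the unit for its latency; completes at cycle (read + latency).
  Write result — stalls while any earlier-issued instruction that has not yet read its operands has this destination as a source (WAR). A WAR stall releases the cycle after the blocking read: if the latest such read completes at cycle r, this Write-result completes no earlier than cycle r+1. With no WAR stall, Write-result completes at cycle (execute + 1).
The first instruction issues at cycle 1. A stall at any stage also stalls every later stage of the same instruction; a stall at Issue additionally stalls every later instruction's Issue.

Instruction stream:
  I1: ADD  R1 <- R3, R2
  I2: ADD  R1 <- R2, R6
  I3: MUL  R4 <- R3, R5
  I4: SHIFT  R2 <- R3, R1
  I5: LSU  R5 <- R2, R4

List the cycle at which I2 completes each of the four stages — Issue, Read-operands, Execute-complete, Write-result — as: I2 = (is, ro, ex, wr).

1) issue 1, read 2, done 4, write 5
2) issue 6, read 7, done 9, write 10  <struct: ADD busy until I1 writes@5>
3) issue 7, read 8, done 14, write 15
4) issue 8, read 11, done 12, write 13  <RAW R1: wait I2 write@10>
5) issue 9, read 16, done 17, write 18  <RAW R4: wait I3 write@15>

I2 = (6, 7, 9, 10)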